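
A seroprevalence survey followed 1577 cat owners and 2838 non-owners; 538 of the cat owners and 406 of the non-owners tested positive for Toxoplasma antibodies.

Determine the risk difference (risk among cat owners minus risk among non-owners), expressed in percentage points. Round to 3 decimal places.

19.810

risk, cat owners = 538/1577 = 0.3412
risk, non-owners = 406/2838 = 0.1431
risk difference = 0.3412 − 0.1431 = 0.1981 → 19.810 percentage points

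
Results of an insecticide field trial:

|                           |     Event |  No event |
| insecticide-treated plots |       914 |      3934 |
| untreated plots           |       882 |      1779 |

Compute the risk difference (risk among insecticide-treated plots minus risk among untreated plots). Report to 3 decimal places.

RD: -0.143

risk, insecticide-treated plots = 914/4848 = 0.1885
risk, untreated plots = 882/2661 = 0.3315
risk difference = 0.1885 − 0.3315 = -0.143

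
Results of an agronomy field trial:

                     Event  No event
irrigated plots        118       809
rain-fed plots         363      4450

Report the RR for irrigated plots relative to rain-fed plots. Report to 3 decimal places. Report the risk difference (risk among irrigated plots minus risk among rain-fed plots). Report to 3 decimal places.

risk, irrigated plots = 118/927 = 0.1273
risk, rain-fed plots = 363/4813 = 0.0754
RR = 0.1273 / 0.0754 = 1.688
risk difference = 0.1273 − 0.0754 = 0.052

RR = 1.688; RD = 0.052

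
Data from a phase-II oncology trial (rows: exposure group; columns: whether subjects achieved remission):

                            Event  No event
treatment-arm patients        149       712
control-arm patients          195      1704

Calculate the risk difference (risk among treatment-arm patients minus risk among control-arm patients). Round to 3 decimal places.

risk, treatment-arm patients = 149/861 = 0.1731
risk, control-arm patients = 195/1899 = 0.1027
risk difference = 0.1731 − 0.1027 = 0.070

0.070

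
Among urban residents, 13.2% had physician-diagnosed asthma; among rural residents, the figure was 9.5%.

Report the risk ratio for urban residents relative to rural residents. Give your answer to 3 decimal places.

RR = 0.1320 / 0.0950 = 1.389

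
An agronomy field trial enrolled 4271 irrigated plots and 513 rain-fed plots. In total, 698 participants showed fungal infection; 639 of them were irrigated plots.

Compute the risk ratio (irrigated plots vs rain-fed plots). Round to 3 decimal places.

RR: 1.301

irrigated plots without the outcome: 4271 − 639 = 3632
rain-fed plots with the outcome: 698 − 639 = 59
rain-fed plots without the outcome: 513 − 59 = 454
risk, irrigated plots = 639/4271 = 0.1496
risk, rain-fed plots = 59/513 = 0.1150
RR = 0.1496 / 0.1150 = 1.301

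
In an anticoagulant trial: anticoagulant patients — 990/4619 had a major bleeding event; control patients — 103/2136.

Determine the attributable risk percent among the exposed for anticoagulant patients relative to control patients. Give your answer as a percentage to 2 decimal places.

77.50%

risk, anticoagulant patients = 990/4619 = 0.21433
risk, control patients = 103/2136 = 0.04822
AR% = (0.21433 − 0.04822) / 0.21433 = 0.7750 → 77.50%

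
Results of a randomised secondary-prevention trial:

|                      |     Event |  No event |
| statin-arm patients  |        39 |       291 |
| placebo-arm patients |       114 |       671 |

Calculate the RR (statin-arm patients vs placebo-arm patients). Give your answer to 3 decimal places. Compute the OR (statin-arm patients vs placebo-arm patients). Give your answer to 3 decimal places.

risk, statin-arm patients = 39/330 = 0.1182
risk, placebo-arm patients = 114/785 = 0.1452
RR = 0.1182 / 0.1452 = 0.814
OR = (39 × 671) / (291 × 114) = 26169/33174 ≈ 0.789

RR = 0.814; OR = 0.789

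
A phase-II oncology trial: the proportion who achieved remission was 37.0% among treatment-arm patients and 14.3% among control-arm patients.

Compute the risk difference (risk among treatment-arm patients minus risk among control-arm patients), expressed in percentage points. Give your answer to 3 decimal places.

risk difference = 0.3700 − 0.1430 = 0.2270 → 22.700 percentage points

RD = 22.700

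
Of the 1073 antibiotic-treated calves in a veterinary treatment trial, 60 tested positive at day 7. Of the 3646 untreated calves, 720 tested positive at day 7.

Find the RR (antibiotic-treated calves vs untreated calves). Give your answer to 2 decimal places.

risk, antibiotic-treated calves = 60/1073 = 0.0559
risk, untreated calves = 720/3646 = 0.1975
RR = 0.0559 / 0.1975 = 0.28

0.28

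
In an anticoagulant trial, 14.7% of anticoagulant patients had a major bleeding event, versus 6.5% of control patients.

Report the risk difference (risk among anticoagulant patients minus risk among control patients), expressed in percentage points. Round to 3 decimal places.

RD: 8.200

risk difference = 0.1470 − 0.0650 = 0.0820 → 8.200 percentage points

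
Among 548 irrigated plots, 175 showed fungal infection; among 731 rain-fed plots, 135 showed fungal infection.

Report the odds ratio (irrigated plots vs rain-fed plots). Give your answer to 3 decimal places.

OR = (175 × 596) / (373 × 135) = 104300/50355 ≈ 2.071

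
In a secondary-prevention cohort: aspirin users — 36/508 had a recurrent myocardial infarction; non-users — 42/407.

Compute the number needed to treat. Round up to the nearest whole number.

risk, aspirin users = 36/508 = 0.070866
risk, non-users = 42/407 = 0.103194
absolute risk difference = 0.032328
1 / 0.032328 = 30.933 → round up → 31

NNT: 31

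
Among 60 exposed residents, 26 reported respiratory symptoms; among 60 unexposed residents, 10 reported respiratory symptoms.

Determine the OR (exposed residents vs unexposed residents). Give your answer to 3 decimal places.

OR = (26 × 50) / (34 × 10) = 1300/340 ≈ 3.824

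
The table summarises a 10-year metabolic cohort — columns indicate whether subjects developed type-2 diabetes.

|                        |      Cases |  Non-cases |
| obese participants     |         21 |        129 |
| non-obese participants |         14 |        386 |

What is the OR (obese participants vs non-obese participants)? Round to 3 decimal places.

OR = (21 × 386) / (129 × 14) = 8106/1806 ≈ 4.488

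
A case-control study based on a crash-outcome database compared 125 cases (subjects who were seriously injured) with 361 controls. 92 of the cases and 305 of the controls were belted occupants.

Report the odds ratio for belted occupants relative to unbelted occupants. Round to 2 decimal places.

OR = (92 × 56) / (305 × 33) = 5152/10065 ≈ 0.51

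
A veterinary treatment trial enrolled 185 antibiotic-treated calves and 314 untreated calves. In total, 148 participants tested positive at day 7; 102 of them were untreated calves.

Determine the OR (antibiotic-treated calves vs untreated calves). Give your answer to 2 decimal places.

OR ≈ 0.69

antibiotic-treated calves with the outcome: 148 − 102 = 46
antibiotic-treated calves without the outcome: 185 − 46 = 139
untreated calves without the outcome: 314 − 102 = 212
OR = (46 × 212) / (139 × 102) = 9752/14178 ≈ 0.69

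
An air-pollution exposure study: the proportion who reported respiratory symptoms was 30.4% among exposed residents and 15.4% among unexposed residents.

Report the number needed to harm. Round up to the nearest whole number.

absolute risk difference = 0.150000
1 / 0.150000 = 6.667 → round up → 7

NNH ≈ 7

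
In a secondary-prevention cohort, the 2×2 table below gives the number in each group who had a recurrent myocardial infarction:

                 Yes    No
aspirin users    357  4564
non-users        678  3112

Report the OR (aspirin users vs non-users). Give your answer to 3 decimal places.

odds, aspirin users = 357/4564 = 0.0782
odds, non-users = 678/3112 = 0.2179
OR = 0.0782 / 0.2179 = 0.359

OR ≈ 0.359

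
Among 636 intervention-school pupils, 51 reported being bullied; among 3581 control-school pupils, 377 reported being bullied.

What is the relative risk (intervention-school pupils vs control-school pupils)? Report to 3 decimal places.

RR ≈ 0.762

risk, intervention-school pupils = 51/636 = 0.0802
risk, control-school pupils = 377/3581 = 0.1053
RR = 0.0802 / 0.1053 = 0.762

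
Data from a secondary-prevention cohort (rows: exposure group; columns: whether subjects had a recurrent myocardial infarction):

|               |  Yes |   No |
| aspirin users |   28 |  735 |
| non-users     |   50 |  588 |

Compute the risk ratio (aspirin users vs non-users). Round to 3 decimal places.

risk, aspirin users = 28/763 = 0.03670
risk, non-users = 50/638 = 0.07837
RR = 0.03670 / 0.07837 = 0.468

RR ≈ 0.468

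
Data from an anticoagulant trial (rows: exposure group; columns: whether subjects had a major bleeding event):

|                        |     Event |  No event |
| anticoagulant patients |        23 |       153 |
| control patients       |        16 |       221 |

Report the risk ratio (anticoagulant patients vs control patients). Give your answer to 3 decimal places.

RR: 1.936

risk, anticoagulant patients = 23/176 = 0.1307
risk, control patients = 16/237 = 0.0675
RR = 0.1307 / 0.0675 = 1.936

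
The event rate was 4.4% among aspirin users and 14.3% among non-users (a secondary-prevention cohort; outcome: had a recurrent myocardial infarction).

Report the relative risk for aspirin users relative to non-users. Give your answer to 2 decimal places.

RR = 0.04400 / 0.14300 = 0.31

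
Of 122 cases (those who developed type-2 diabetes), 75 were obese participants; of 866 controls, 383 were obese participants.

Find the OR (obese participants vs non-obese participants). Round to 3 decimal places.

OR = (75 × 483) / (383 × 47) = 36225/18001 ≈ 2.012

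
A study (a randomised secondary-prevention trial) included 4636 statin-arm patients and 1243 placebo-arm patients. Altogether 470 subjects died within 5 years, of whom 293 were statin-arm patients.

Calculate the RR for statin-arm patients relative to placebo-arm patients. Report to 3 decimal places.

0.444

statin-arm patients without the outcome: 4636 − 293 = 4343
placebo-arm patients with the outcome: 470 − 293 = 177
placebo-arm patients without the outcome: 1243 − 177 = 1066
risk, statin-arm patients = 293/4636 = 0.0632
risk, placebo-arm patients = 177/1243 = 0.1424
RR = 0.0632 / 0.1424 = 0.444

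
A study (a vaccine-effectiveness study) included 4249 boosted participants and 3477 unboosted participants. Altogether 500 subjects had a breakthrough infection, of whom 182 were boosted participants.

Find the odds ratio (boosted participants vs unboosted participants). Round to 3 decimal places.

OR: 0.445

boosted participants without the outcome: 4249 − 182 = 4067
unboosted participants with the outcome: 500 − 182 = 318
unboosted participants without the outcome: 3477 − 318 = 3159
OR = (182 × 3159) / (4067 × 318) = 574938/1293306 ≈ 0.445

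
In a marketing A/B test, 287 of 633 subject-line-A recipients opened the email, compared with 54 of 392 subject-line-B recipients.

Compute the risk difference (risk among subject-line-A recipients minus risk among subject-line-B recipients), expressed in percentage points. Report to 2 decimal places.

risk, subject-line-A recipients = 287/633 = 0.4534
risk, subject-line-B recipients = 54/392 = 0.1378
risk difference = 0.4534 − 0.1378 = 0.3156 → 31.56 percentage points

31.56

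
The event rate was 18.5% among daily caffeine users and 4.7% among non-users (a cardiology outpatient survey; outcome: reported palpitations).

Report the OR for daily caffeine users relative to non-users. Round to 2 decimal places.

4.60

odds, daily caffeine users = 0.18500/0.81500 = 0.22699
odds, non-users = 0.04700/0.95300 = 0.04932
OR = 0.22699 / 0.04932 = 4.60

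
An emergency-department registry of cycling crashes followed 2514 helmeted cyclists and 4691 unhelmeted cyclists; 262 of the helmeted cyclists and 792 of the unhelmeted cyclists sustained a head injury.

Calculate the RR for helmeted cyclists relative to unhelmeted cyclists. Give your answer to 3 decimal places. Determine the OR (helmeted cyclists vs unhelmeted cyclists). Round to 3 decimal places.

RR = 0.617; OR = 0.573

risk, helmeted cyclists = 262/2514 = 0.1042
risk, unhelmeted cyclists = 792/4691 = 0.1688
RR = 0.1042 / 0.1688 = 0.617
OR = (262 × 3899) / (2252 × 792) = 1021538/1783584 ≈ 0.573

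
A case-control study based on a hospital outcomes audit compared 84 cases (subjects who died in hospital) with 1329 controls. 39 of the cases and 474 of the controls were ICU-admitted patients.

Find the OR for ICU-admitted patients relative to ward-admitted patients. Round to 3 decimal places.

OR = (39 × 855) / (474 × 45) = 33345/21330 ≈ 1.563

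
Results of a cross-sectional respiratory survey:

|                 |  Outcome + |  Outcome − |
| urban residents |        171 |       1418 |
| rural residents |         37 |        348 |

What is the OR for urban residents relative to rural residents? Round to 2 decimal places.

odds, urban residents = 171/1418 = 0.1206
odds, rural residents = 37/348 = 0.1063
OR = 0.1206 / 0.1063 = 1.13

1.13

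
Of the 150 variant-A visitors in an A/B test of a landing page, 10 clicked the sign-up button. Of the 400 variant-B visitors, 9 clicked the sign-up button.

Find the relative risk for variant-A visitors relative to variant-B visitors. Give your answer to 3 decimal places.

RR: 2.963

risk, variant-A visitors = 10/150 = 0.06667
risk, variant-B visitors = 9/400 = 0.02250
RR = 0.06667 / 0.02250 = 2.963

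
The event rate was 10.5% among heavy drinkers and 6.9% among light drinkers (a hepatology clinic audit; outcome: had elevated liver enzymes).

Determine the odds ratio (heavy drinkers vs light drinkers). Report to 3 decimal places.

odds, heavy drinkers = 0.1050/0.8950 = 0.1173
odds, light drinkers = 0.0690/0.9310 = 0.0741
OR = 0.1173 / 0.0741 = 1.583

OR: 1.583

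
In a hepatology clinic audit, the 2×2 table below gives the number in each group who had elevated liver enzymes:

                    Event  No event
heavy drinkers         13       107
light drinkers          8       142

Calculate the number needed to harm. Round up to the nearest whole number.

risk, heavy drinkers = 13/120 = 0.108333
risk, light drinkers = 8/150 = 0.053333
absolute risk difference = 0.055000
1 / 0.055000 = 18.182 → round up → 19

19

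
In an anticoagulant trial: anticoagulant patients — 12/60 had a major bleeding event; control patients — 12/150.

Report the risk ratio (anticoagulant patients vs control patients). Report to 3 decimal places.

risk, anticoagulant patients = 12/60 = 0.2000
risk, control patients = 12/150 = 0.0800
RR = 0.2000 / 0.0800 = 2.500

2.500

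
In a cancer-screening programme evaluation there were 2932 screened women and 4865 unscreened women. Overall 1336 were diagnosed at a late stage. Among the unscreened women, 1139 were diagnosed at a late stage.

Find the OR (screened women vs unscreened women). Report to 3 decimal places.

0.236

screened women with the outcome: 1336 − 1139 = 197
screened women without the outcome: 2932 − 197 = 2735
unscreened women without the outcome: 4865 − 1139 = 3726
OR = (197 × 3726) / (2735 × 1139) = 734022/3115165 ≈ 0.236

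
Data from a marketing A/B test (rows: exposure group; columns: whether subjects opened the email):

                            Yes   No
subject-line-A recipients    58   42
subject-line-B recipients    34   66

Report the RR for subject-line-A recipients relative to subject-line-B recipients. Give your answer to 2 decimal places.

1.71

risk, subject-line-A recipients = 58/100 = 0.5800
risk, subject-line-B recipients = 34/100 = 0.3400
RR = 0.5800 / 0.3400 = 1.71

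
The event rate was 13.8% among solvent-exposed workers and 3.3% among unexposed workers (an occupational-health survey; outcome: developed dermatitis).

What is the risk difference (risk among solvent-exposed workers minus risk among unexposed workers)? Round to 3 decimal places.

risk difference = 0.13800 − 0.03300 = 0.105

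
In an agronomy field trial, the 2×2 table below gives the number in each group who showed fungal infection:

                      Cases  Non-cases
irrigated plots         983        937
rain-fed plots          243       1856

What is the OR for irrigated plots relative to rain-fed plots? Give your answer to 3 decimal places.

OR = (983 × 1856) / (937 × 243) = 1824448/227691 ≈ 8.013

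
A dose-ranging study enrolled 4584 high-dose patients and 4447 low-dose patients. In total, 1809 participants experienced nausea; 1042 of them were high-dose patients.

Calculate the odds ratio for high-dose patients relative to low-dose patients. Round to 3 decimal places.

high-dose patients without the outcome: 4584 − 1042 = 3542
low-dose patients with the outcome: 1809 − 1042 = 767
low-dose patients without the outcome: 4447 − 767 = 3680
OR = (1042 × 3680) / (3542 × 767) = 3834560/2716714 ≈ 1.411

1.411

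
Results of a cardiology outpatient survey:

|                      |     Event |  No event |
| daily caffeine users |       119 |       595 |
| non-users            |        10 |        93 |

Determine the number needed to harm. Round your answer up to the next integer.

risk, daily caffeine users = 119/714 = 0.166667
risk, non-users = 10/103 = 0.097087
absolute risk difference = 0.069579
1 / 0.069579 = 14.372 → round up → 15

NNH = 15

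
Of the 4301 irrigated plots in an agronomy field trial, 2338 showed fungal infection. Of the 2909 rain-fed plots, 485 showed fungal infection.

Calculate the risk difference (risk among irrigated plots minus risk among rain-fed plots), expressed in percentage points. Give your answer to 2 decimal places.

risk, irrigated plots = 2338/4301 = 0.5436
risk, rain-fed plots = 485/2909 = 0.1667
risk difference = 0.5436 − 0.1667 = 0.3769 → 37.69 percentage points

37.69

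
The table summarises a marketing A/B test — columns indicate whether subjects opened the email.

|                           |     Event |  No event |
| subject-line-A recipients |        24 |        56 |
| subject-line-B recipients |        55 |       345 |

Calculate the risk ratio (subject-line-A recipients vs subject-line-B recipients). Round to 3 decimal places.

risk, subject-line-A recipients = 24/80 = 0.3000
risk, subject-line-B recipients = 55/400 = 0.1375
RR = 0.3000 / 0.1375 = 2.182

2.182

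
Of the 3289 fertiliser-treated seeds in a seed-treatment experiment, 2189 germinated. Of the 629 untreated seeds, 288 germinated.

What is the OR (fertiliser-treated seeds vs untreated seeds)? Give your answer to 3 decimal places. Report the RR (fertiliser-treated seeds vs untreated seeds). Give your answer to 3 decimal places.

OR = (2189 × 341) / (1100 × 288) = 746449/316800 ≈ 2.356
risk, fertiliser-treated seeds = 2189/3289 = 0.6656
risk, untreated seeds = 288/629 = 0.4579
RR = 0.6656 / 0.4579 = 1.454

OR = 2.356; RR = 1.454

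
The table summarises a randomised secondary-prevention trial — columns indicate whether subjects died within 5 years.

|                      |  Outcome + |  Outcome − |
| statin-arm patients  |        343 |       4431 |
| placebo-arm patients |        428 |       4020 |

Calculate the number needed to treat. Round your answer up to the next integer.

risk, statin-arm patients = 343/4774 = 0.071848
risk, placebo-arm patients = 428/4448 = 0.096223
absolute risk difference = 0.024376
1 / 0.024376 = 41.024 → round up → 42

42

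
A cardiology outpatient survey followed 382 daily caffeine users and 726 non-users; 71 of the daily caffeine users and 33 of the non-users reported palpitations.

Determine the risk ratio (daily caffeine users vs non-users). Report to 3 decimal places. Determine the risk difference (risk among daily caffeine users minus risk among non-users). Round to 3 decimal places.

risk, daily caffeine users = 71/382 = 0.18586
risk, non-users = 33/726 = 0.04545
RR = 0.18586 / 0.04545 = 4.089
risk difference = 0.18586 − 0.04545 = 0.140

RR = 4.089; RD = 0.140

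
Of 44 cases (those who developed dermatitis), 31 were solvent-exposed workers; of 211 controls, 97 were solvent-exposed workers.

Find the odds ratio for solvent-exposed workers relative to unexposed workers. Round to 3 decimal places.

OR = (31 × 114) / (97 × 13) = 3534/1261 ≈ 2.803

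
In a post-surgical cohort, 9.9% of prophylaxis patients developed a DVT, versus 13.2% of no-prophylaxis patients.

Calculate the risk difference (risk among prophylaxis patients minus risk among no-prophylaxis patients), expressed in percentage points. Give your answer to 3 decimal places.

risk difference = 0.0990 − 0.1320 = -0.0330 → -3.300 percentage points

RD = -3.300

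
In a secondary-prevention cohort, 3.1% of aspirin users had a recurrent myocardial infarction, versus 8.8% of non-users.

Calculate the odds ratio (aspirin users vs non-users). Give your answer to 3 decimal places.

0.332

odds, aspirin users = 0.03100/0.96900 = 0.03199
odds, non-users = 0.08800/0.91200 = 0.09649
OR = 0.03199 / 0.09649 = 0.332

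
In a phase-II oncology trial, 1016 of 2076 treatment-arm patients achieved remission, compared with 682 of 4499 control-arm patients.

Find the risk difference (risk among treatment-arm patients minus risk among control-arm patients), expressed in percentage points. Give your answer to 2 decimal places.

RD = 33.78

risk, treatment-arm patients = 1016/2076 = 0.4894
risk, control-arm patients = 682/4499 = 0.1516
risk difference = 0.4894 − 0.1516 = 0.3378 → 33.78 percentage points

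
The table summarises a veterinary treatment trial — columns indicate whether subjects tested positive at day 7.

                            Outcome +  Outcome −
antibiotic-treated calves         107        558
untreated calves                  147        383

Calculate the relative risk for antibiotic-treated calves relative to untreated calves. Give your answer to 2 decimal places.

0.58

risk, antibiotic-treated calves = 107/665 = 0.1609
risk, untreated calves = 147/530 = 0.2774
RR = 0.1609 / 0.2774 = 0.58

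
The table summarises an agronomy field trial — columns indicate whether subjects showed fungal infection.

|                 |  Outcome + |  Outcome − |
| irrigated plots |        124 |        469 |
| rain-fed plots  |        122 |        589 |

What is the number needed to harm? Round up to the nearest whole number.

risk, irrigated plots = 124/593 = 0.209106
risk, rain-fed plots = 122/711 = 0.171589
absolute risk difference = 0.037517
1 / 0.037517 = 26.655 → round up → 27

27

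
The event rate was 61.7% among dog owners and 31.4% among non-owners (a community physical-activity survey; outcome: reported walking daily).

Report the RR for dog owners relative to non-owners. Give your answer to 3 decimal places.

RR = 0.6170 / 0.3140 = 1.965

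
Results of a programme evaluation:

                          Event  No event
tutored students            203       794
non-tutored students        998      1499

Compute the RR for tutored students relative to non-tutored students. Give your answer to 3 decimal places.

0.509

risk, tutored students = 203/997 = 0.2036
risk, non-tutored students = 998/2497 = 0.3997
RR = 0.2036 / 0.3997 = 0.509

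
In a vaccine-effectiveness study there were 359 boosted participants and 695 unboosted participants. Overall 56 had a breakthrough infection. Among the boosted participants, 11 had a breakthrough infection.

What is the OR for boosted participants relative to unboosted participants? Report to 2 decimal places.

boosted participants without the outcome: 359 − 11 = 348
unboosted participants with the outcome: 56 − 11 = 45
unboosted participants without the outcome: 695 − 45 = 650
OR = (11 × 650) / (348 × 45) = 7150/15660 ≈ 0.46

OR: 0.46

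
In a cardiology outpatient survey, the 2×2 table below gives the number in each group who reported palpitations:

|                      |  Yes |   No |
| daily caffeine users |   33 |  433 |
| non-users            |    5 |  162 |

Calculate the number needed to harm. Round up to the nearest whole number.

risk, daily caffeine users = 33/466 = 0.070815
risk, non-users = 5/167 = 0.029940
absolute risk difference = 0.040875
1 / 0.040875 = 24.465 → round up → 25

NNH ≈ 25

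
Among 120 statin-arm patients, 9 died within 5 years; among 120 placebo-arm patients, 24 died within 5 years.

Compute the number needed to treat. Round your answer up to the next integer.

NNT ≈ 8

risk, statin-arm patients = 9/120 = 0.075000
risk, placebo-arm patients = 24/120 = 0.200000
absolute risk difference = 0.125000
1 / 0.125000 = 8.000 → round up → 8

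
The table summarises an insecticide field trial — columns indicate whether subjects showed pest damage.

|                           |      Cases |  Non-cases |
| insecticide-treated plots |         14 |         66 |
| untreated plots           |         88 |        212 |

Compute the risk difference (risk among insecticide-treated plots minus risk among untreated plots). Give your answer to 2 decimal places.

risk, insecticide-treated plots = 14/80 = 0.1750
risk, untreated plots = 88/300 = 0.2933
risk difference = 0.1750 − 0.2933 = -0.12

-0.12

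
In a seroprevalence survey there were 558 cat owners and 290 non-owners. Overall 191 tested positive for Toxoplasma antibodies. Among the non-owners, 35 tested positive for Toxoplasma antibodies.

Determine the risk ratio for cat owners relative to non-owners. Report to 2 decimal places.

2.32

cat owners with the outcome: 191 − 35 = 156
cat owners without the outcome: 558 − 156 = 402
non-owners without the outcome: 290 − 35 = 255
risk, cat owners = 156/558 = 0.2796
risk, non-owners = 35/290 = 0.1207
RR = 0.2796 / 0.1207 = 2.32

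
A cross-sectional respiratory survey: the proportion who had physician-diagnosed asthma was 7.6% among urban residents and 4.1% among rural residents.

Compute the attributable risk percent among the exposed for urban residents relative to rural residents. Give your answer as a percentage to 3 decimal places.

AR% = (0.07600 − 0.04100) / 0.07600 = 0.4605 → 46.053%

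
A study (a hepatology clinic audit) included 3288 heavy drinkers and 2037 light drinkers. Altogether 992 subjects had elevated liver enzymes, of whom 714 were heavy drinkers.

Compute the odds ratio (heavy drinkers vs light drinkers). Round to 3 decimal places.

heavy drinkers without the outcome: 3288 − 714 = 2574
light drinkers with the outcome: 992 − 714 = 278
light drinkers without the outcome: 2037 − 278 = 1759
OR = (714 × 1759) / (2574 × 278) = 1255926/715572 ≈ 1.755

1.755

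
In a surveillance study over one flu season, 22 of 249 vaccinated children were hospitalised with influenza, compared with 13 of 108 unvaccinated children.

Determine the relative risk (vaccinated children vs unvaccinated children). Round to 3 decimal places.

RR: 0.734

risk, vaccinated children = 22/249 = 0.0884
risk, unvaccinated children = 13/108 = 0.1204
RR = 0.0884 / 0.1204 = 0.734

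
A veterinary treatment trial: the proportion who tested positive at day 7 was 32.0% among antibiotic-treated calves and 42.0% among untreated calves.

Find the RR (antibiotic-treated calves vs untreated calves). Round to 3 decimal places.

RR = 0.3200 / 0.4200 = 0.762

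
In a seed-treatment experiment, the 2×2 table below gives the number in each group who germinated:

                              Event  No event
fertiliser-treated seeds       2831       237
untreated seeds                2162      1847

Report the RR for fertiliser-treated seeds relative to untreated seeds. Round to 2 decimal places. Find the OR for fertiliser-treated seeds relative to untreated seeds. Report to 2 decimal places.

RR = 1.71; OR = 10.20

risk, fertiliser-treated seeds = 2831/3068 = 0.9228
risk, untreated seeds = 2162/4009 = 0.5393
RR = 0.9228 / 0.5393 = 1.71
OR = (2831 × 1847) / (237 × 2162) = 5228857/512394 ≈ 10.20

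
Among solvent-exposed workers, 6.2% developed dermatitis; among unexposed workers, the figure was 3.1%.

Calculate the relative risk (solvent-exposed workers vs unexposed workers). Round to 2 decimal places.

RR = 0.06200 / 0.03100 = 2.00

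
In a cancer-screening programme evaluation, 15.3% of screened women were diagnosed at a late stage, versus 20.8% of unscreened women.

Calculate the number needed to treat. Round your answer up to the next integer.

19

absolute risk difference = 0.055000
1 / 0.055000 = 18.182 → round up → 19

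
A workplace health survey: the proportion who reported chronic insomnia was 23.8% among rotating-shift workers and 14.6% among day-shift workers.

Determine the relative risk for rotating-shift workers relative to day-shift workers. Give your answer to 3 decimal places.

RR = 0.2380 / 0.1460 = 1.630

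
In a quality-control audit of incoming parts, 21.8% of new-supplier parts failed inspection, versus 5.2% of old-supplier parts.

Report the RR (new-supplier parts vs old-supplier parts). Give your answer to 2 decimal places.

RR = 0.2180 / 0.0520 = 4.19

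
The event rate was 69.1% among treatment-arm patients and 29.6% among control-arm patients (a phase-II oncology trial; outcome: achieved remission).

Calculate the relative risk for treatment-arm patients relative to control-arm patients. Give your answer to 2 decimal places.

RR = 0.6910 / 0.2960 = 2.33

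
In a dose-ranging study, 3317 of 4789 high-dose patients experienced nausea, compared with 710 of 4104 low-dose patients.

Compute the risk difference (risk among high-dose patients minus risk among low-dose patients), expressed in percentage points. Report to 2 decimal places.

risk, high-dose patients = 3317/4789 = 0.6926
risk, low-dose patients = 710/4104 = 0.1730
risk difference = 0.6926 − 0.1730 = 0.5196 → 51.96 percentage points

RD: 51.96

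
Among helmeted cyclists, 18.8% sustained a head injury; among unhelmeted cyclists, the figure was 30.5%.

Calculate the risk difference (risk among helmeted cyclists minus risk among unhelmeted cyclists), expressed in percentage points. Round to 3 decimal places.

risk difference = 0.1880 − 0.3050 = -0.1170 → -11.700 percentage points

-11.700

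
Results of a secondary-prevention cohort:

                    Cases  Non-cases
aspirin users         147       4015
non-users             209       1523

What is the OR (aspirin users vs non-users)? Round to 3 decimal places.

OR ≈ 0.267

odds, aspirin users = 147/4015 = 0.03661
odds, non-users = 209/1523 = 0.13723
OR = 0.03661 / 0.13723 = 0.267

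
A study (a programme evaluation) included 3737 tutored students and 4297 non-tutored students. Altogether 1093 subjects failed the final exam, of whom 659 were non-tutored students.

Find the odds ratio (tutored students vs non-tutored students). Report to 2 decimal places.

0.73

tutored students with the outcome: 1093 − 659 = 434
tutored students without the outcome: 3737 − 434 = 3303
non-tutored students without the outcome: 4297 − 659 = 3638
OR = (434 × 3638) / (3303 × 659) = 1578892/2176677 ≈ 0.73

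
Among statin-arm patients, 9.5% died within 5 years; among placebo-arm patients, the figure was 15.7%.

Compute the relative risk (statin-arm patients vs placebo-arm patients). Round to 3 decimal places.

RR = 0.0950 / 0.1570 = 0.605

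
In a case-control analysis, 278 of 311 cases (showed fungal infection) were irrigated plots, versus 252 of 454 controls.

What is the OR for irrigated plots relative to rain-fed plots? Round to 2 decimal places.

OR = (278 × 202) / (252 × 33) = 56156/8316 ≈ 6.75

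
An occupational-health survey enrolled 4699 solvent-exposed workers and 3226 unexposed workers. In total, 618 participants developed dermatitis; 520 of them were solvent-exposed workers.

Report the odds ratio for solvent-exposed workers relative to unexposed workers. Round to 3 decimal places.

OR: 3.972

solvent-exposed workers without the outcome: 4699 − 520 = 4179
unexposed workers with the outcome: 618 − 520 = 98
unexposed workers without the outcome: 3226 − 98 = 3128
odds, solvent-exposed workers = 520/4179 = 0.12443
odds, unexposed workers = 98/3128 = 0.03133
OR = 0.12443 / 0.03133 = 3.972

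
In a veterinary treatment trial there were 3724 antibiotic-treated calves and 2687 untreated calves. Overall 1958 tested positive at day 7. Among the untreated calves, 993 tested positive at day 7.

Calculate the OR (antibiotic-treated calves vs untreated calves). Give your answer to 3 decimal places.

0.597

antibiotic-treated calves with the outcome: 1958 − 993 = 965
antibiotic-treated calves without the outcome: 3724 − 965 = 2759
untreated calves without the outcome: 2687 − 993 = 1694
odds, antibiotic-treated calves = 965/2759 = 0.3498
odds, untreated calves = 993/1694 = 0.5862
OR = 0.3498 / 0.5862 = 0.597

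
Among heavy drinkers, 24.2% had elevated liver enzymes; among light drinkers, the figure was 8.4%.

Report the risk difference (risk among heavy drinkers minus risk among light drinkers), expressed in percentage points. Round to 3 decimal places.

15.800

risk difference = 0.2420 − 0.0840 = 0.1580 → 15.800 percentage points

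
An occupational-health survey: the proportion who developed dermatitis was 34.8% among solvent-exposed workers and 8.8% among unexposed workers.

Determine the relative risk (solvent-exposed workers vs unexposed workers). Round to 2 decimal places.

RR = 0.3480 / 0.0880 = 3.95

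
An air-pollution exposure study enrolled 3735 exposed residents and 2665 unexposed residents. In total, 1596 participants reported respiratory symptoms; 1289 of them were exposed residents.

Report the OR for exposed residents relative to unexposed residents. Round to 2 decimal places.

OR ≈ 4.05

exposed residents without the outcome: 3735 − 1289 = 2446
unexposed residents with the outcome: 1596 − 1289 = 307
unexposed residents without the outcome: 2665 − 307 = 2358
odds, exposed residents = 1289/2446 = 0.5270
odds, unexposed residents = 307/2358 = 0.1302
OR = 0.5270 / 0.1302 = 4.05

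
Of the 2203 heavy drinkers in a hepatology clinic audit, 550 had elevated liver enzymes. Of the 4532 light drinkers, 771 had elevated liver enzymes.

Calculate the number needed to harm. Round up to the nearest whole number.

13

risk, heavy drinkers = 550/2203 = 0.249660
risk, light drinkers = 771/4532 = 0.170124
absolute risk difference = 0.079536
1 / 0.079536 = 12.573 → round up → 13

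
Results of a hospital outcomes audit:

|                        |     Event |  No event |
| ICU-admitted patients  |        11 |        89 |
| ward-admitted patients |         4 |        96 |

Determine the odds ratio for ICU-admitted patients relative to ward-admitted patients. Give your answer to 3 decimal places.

OR: 2.966

odds, ICU-admitted patients = 11/89 = 0.12360
odds, ward-admitted patients = 4/96 = 0.04167
OR = 0.12360 / 0.04167 = 2.966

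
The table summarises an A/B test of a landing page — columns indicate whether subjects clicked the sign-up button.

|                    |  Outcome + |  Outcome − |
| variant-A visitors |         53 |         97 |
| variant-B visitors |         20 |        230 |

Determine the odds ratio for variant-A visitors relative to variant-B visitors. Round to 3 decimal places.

OR = (53 × 230) / (97 × 20) = 12190/1940 ≈ 6.284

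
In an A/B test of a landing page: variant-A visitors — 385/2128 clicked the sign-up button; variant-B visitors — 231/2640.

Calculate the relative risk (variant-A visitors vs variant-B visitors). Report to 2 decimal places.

risk, variant-A visitors = 385/2128 = 0.1809
risk, variant-B visitors = 231/2640 = 0.0875
RR = 0.1809 / 0.0875 = 2.07

2.07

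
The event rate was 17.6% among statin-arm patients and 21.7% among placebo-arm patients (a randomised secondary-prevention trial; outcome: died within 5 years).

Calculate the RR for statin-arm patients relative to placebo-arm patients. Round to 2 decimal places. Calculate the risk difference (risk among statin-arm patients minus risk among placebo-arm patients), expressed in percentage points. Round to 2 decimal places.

RR = 0.81; RD = -4.10

RR = 0.1760 / 0.2170 = 0.81
risk difference = 0.1760 − 0.2170 = -0.0410 → -4.10 percentage points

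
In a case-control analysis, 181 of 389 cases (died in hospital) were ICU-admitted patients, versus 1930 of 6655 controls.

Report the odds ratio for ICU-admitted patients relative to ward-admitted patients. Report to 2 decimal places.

OR = 2.13

odds, ICU-admitted patients = 181/1930 = 0.09378
odds, ward-admitted patients = 208/4725 = 0.04402
OR = 0.09378 / 0.04402 = 2.13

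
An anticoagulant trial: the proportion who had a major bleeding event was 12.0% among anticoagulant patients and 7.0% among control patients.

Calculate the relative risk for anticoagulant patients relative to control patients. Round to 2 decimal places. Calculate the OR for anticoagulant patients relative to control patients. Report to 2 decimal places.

RR = 1.71; OR = 1.81

RR = 0.1200 / 0.0700 = 1.71
odds, anticoagulant patients = 0.1200/0.8800 = 0.1364
odds, control patients = 0.0700/0.9300 = 0.0753
OR = 0.1364 / 0.0753 = 1.81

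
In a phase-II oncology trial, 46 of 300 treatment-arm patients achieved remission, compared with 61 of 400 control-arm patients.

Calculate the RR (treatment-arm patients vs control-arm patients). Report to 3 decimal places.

risk, treatment-arm patients = 46/300 = 0.1533
risk, control-arm patients = 61/400 = 0.1525
RR = 0.1533 / 0.1525 = 1.005

RR = 1.005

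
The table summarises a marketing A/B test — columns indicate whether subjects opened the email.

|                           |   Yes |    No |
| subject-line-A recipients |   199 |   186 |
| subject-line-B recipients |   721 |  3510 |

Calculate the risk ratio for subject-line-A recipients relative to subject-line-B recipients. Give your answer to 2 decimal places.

3.03

risk, subject-line-A recipients = 199/385 = 0.5169
risk, subject-line-B recipients = 721/4231 = 0.1704
RR = 0.5169 / 0.1704 = 3.03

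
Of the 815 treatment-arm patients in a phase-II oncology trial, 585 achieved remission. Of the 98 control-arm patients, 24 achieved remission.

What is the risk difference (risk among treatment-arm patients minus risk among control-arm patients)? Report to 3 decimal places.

RD ≈ 0.473

risk, treatment-arm patients = 585/815 = 0.7178
risk, control-arm patients = 24/98 = 0.2449
risk difference = 0.7178 − 0.2449 = 0.473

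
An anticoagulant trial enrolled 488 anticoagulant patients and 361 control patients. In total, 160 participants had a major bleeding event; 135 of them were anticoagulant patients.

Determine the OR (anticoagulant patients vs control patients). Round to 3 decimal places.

anticoagulant patients without the outcome: 488 − 135 = 353
control patients with the outcome: 160 − 135 = 25
control patients without the outcome: 361 − 25 = 336
odds, anticoagulant patients = 135/353 = 0.3824
odds, control patients = 25/336 = 0.0744
OR = 0.3824 / 0.0744 = 5.140

OR ≈ 5.140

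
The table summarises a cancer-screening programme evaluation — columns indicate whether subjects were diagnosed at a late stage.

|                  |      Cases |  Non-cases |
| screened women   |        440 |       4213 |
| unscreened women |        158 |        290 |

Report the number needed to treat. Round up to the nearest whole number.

risk, screened women = 440/4653 = 0.094563
risk, unscreened women = 158/448 = 0.352679
absolute risk difference = 0.258116
1 / 0.258116 = 3.874 → round up → 4

NNT ≈ 4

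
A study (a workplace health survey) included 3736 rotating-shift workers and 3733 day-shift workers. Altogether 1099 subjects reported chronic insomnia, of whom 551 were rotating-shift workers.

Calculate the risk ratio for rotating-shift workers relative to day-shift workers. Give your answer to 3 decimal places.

rotating-shift workers without the outcome: 3736 − 551 = 3185
day-shift workers with the outcome: 1099 − 551 = 548
day-shift workers without the outcome: 3733 − 548 = 3185
risk, rotating-shift workers = 551/3736 = 0.1475
risk, day-shift workers = 548/3733 = 0.1468
RR = 0.1475 / 0.1468 = 1.005

1.005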